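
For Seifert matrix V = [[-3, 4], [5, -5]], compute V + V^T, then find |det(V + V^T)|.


Step 1: Form V + V^T where V = [[-3, 4], [5, -5]]
  V^T = [[-3, 5], [4, -5]]
  V + V^T = [[-6, 9], [9, -10]]
Step 2: det(V + V^T) = (-6)*(-10) - 9*9
  = 60 - 81 = -21
Step 3: Knot determinant = |det(V + V^T)| = |-21| = 21

21


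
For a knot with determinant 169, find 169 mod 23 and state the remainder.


Step 1: A knot is p-colorable if and only if p divides its determinant.
Step 2: Compute 169 mod 23.
169 = 7 * 23 + 8
Step 3: 169 mod 23 = 8
Step 4: The knot is 23-colorable: no

8


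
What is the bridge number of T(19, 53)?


The bridge number of T(p,q) is min(p,q).
min(19, 53) = 19

19


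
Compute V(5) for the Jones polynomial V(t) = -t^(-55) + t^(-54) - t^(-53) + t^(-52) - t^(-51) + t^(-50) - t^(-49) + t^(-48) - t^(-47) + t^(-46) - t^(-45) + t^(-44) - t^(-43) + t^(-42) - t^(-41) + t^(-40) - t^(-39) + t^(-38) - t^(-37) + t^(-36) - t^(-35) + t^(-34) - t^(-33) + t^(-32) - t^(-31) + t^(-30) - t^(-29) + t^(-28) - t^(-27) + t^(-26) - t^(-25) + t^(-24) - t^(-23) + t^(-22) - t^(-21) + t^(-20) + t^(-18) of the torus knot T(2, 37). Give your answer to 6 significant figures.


Substituting t = 5 into V(t) = -t^(-55) + t^(-54) - t^(-53) + t^(-52) - t^(-51) + t^(-50) - t^(-49) + t^(-48) - t^(-47) + t^(-46) - t^(-45) + t^(-44) - t^(-43) + t^(-42) - t^(-41) + t^(-40) - t^(-39) + t^(-38) - t^(-37) + t^(-36) - t^(-35) + t^(-34) - t^(-33) + t^(-32) - t^(-31) + t^(-30) - t^(-29) + t^(-28) - t^(-27) + t^(-26) - t^(-25) + t^(-24) - t^(-23) + t^(-22) - t^(-21) + t^(-20) + t^(-18):
  (-)t^(-55) = -3.60288e-39
  (+)t^(-54) = 1.80144e-38
  (-)t^(-53) = -9.0072e-38
  (+)t^(-52) = 4.5036e-37
  (-)t^(-51) = -2.2518e-36
  (+)t^(-50) = 1.1259e-35
  (-)t^(-49) = -5.6295e-35
  (+)t^(-48) = 2.81475e-34
  (-)t^(-47) = -1.40737e-33
  (+)t^(-46) = 7.03687e-33
  (-)t^(-45) = -3.51844e-32
  (+)t^(-44) = 1.75922e-31
  (-)t^(-43) = -8.79609e-31
  (+)t^(-42) = 4.39805e-30
  (-)t^(-41) = -2.19902e-29
  (+)t^(-40) = 1.09951e-28
  (-)t^(-39) = -5.49756e-28
  (+)t^(-38) = 2.74878e-27
  (-)t^(-37) = -1.37439e-26
  (+)t^(-36) = 6.87195e-26
  (-)t^(-35) = -3.43597e-25
  (+)t^(-34) = 1.71799e-24
  (-)t^(-33) = -8.58993e-24
  (+)t^(-32) = 4.29497e-23
  (-)t^(-31) = -2.14748e-22
  (+)t^(-30) = 1.07374e-21
  (-)t^(-29) = -5.36871e-21
  (+)t^(-28) = 2.68435e-20
  (-)t^(-27) = -1.34218e-19
  (+)t^(-26) = 6.71089e-19
  (-)t^(-25) = -3.35544e-18
  (+)t^(-24) = 1.67772e-17
  (-)t^(-23) = -8.38861e-17
  (+)t^(-22) = 4.1943e-16
  (-)t^(-21) = -2.09715e-15
  (+)t^(-20) = 1.04858e-14
  (+)t^(-18) = 2.62144e-13
Sum = (-3.60288e-39) + (1.80144e-38) + (-9.0072e-38) + (4.5036e-37) + (-2.2518e-36) + (1.1259e-35) + (-5.6295e-35) + (2.81475e-34) + (-1.40737e-33) + (7.03687e-33) + (-3.51844e-32) + (1.75922e-31) + (-8.79609e-31) + (4.39805e-30) + (-2.19902e-29) + (1.09951e-28) + (-5.49756e-28) + (2.74878e-27) + (-1.37439e-26) + (6.87195e-26) + (-3.43597e-25) + (1.71799e-24) + (-8.58993e-24) + (4.29497e-23) + (-2.14748e-22) + (1.07374e-21) + (-5.36871e-21) + (2.68435e-20) + (-1.34218e-19) + (6.71089e-19) + (-3.35544e-18) + (1.67772e-17) + (-8.38861e-17) + (4.1943e-16) + (-2.09715e-15) + (1.04858e-14) + (2.62144e-13)
= 2.708821333e-13
Rounded to 6 significant figures: 2.70882e-13

2.70882e-13


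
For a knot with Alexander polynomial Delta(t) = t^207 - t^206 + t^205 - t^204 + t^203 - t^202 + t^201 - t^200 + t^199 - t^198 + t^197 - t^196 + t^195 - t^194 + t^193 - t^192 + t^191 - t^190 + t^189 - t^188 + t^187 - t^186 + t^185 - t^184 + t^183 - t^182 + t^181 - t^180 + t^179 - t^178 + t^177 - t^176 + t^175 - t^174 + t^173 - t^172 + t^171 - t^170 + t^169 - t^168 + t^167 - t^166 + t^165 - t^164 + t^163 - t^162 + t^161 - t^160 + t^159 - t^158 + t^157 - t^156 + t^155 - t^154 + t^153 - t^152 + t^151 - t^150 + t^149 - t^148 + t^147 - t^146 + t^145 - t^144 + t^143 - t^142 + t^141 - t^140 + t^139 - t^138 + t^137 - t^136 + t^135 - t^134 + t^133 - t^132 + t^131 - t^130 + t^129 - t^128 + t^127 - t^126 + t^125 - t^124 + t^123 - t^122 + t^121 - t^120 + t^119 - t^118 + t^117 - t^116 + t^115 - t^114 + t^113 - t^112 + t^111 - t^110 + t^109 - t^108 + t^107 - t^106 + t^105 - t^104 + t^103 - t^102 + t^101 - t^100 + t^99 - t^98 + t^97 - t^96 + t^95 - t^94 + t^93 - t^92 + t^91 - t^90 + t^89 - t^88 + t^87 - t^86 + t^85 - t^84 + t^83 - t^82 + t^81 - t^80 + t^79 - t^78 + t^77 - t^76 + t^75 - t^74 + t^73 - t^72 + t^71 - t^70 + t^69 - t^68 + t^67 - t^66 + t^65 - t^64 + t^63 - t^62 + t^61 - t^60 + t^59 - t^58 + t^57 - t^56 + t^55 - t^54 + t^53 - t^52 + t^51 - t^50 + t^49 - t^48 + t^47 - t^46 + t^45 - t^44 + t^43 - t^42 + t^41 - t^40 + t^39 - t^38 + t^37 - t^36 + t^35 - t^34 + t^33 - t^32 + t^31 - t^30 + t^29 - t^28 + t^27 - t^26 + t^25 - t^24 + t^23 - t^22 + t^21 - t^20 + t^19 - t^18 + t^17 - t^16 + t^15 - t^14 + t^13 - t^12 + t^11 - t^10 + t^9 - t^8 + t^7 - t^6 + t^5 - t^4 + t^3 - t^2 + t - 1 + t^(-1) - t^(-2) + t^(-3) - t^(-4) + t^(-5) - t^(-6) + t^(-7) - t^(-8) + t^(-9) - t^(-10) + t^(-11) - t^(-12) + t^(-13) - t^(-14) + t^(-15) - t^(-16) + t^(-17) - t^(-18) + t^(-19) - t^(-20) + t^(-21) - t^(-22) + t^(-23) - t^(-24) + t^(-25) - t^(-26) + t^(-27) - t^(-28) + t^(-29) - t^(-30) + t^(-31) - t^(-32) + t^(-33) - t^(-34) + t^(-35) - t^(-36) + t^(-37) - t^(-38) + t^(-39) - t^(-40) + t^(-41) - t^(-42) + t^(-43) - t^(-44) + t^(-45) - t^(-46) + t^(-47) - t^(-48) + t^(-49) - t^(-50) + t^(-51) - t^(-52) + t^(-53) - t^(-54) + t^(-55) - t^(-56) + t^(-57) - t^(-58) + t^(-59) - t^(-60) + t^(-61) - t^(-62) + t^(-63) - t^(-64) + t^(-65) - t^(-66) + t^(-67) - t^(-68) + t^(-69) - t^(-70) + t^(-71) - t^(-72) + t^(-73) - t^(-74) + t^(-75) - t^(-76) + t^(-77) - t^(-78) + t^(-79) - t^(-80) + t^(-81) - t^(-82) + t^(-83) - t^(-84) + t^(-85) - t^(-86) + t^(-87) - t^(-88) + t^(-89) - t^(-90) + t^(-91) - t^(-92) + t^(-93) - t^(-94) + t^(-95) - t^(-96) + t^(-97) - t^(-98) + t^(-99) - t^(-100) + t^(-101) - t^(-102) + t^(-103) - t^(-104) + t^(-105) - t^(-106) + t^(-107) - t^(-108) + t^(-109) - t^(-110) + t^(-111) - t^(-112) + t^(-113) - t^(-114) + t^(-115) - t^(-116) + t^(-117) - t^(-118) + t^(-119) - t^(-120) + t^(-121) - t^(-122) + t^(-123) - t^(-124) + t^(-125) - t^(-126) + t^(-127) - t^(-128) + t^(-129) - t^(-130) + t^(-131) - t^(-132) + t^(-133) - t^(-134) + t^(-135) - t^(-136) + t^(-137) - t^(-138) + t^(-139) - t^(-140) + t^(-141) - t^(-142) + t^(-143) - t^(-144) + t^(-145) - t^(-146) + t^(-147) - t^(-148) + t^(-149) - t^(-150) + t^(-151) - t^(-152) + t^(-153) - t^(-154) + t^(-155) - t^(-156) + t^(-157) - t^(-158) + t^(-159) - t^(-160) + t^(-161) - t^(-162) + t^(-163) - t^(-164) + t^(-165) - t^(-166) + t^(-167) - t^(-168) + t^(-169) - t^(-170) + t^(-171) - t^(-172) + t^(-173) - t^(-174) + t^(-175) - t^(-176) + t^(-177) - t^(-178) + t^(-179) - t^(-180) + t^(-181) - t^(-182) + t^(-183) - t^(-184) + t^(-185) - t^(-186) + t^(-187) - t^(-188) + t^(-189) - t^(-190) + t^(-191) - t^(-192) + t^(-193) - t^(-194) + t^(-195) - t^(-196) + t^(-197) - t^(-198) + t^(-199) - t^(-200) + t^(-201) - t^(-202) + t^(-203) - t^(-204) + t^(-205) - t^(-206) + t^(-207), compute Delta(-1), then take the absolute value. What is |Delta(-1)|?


Step 1: The polynomial has 415 terms with alternating signs, exponents from 207 down to -207.
Step 2: Substitute t = -1. The i-th term has coefficient (-1)^i and exponent (m-i),
  so its value is (-1)^i * (-1)^(m-i) = (-1)^m = -1 for every i.
Step 3: All 415 terms equal -1, so Delta(-1) = 415 * (-1) = -415
Step 4: |Delta(-1)| = 415

415


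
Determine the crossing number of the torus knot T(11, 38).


For a torus knot T(p, q) with gcd(p,q)=1,
the crossing number is min(p*(q-1), q*(p-1)).
p*(q-1) = 11*37 = 407
q*(p-1) = 38*10 = 380
min(407, 380) = 380

380


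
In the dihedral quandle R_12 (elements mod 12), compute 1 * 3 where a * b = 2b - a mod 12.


1 * 3 = 2*3 - 1 mod 12
= 6 - 1 mod 12
= 5 mod 12 = 5

5


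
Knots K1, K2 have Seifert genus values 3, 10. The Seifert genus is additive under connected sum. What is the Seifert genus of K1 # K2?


The Seifert genus is additive under connected sum.
Seifert genus(K1 # K2) = (3) + (10)
= 13

13


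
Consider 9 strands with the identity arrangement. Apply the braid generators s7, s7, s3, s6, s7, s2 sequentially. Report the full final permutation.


Starting with identity [1, 2, 3, 4, 5, 6, 7, 8, 9].
Apply generators in sequence:
  After s7: [1, 2, 3, 4, 5, 6, 8, 7, 9]
  After s7: [1, 2, 3, 4, 5, 6, 7, 8, 9]
  After s3: [1, 2, 4, 3, 5, 6, 7, 8, 9]
  After s6: [1, 2, 4, 3, 5, 7, 6, 8, 9]
  After s7: [1, 2, 4, 3, 5, 7, 8, 6, 9]
  After s2: [1, 4, 2, 3, 5, 7, 8, 6, 9]
Final permutation: [1, 4, 2, 3, 5, 7, 8, 6, 9]

[1, 4, 2, 3, 5, 7, 8, 6, 9]


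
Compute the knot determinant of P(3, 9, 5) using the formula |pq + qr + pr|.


Step 1: Compute pq + qr + pr.
pq = 3*9 = 27
qr = 9*5 = 45
pr = 3*5 = 15
pq + qr + pr = 27 + 45 + 15 = 87
Step 2: Take absolute value.
det(P(3,9,5)) = |87| = 87

87


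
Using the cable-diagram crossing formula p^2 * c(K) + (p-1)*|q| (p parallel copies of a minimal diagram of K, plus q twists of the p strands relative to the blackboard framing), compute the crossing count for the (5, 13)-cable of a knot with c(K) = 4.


Step 1: Each of the c(K) crossings of the companion diagram becomes p*p = p^2 crossings among the p parallel strands, and each of the |q| twists s_1 s_2 ... s_(p-1) adds (p-1) crossings.
  Crossings = p^2 * c(K) + (p-1)*|q|
Step 2: = 5^2 * 4 + (5-1)*13
Step 3: = 25*4 + 4*13
Step 4: = 100 + 52 = 152

152


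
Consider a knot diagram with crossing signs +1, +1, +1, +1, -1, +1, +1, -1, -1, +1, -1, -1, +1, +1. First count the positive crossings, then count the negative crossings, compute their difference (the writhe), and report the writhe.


Step 1: Count positive crossings (+1).
Positive crossings: 9
Step 2: Count negative crossings (-1).
Negative crossings: 5
Step 3: Writhe = (positive) - (negative)
w = 9 - 5 = 4
Step 4: |w| = 4, and w is positive

4


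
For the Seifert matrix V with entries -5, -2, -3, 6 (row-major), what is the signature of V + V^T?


Step 1: V + V^T = [[-10, -5], [-5, 12]]
Step 2: trace = 2, det = -145
Step 3: Discriminant = 2^2 - 4*(-145) = 584
Step 4: Eigenvalues: 13.083, -11.083
Step 5: Signature = (# positive eigenvalues) - (# negative eigenvalues) = 0

0


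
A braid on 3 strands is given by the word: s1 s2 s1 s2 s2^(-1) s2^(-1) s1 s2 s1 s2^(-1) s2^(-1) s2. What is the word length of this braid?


The word length counts the number of generators (including inverses).
Listing each generator: s1, s2, s1, s2, s2^(-1), s2^(-1), s1, s2, s1, s2^(-1), s2^(-1), s2
There are 12 generators in this braid word.

12


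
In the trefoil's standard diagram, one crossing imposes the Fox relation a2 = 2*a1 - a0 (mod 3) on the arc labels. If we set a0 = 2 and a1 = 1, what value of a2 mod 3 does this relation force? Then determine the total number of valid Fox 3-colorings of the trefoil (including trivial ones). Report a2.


Step 1: Apply the given crossing relation 2*a1 - a0 - a2 = 0 (mod 3).
  a2 = 2*a1 - a0 mod 3
  a2 = 2*1 - 2 mod 3
  a2 = 2 - 2 mod 3
  a2 = 0 mod 3 = 0
Step 2: The trefoil has determinant 3.
  Number of Fox p-colorings (p prime) is p^2 if p = 3, else p.
  Since p = 3 divides det = 3, the trefoil is 3-colorable.
  (Indeed for p = 3 any choice of a0, a1 extends to a valid coloring; the trial (a0, a1, a2) = (2, 1, 0) satisfies all three crossing relations.)
  Total colorings = 3^2 = 9
Step 3: a2 = 0, total Fox 3-colorings = 9

0


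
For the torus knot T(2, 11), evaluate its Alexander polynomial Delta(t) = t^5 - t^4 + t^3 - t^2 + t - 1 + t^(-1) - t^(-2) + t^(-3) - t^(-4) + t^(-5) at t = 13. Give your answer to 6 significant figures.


Substituting t = 13 into Delta(t) = t^5 - t^4 + t^3 - t^2 + t - 1 + t^(-1) - t^(-2) + t^(-3) - t^(-4) + t^(-5):
Term values: (371293) + (-28561) + (2197) + (-169) + (13) + (-1) + (0.0769231) + (-0.00591716) + (0.000455166) + (-3.50128e-05) + (2.69329e-06)
Sum = 344772.0714
Rounded to 6 significant figures: 344772

344772


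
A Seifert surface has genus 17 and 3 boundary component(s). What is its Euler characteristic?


chi = 2 - 2g - b
= 2 - 2*17 - 3
= 2 - 34 - 3 = -35

-35


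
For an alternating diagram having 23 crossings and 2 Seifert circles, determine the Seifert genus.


For alternating knots, g = (c - s + 1)/2.
= (23 - 2 + 1)/2
= 22/2 = 11

11


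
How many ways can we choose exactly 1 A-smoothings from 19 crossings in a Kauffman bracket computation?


We choose which 1 of 19 crossings get A-smoothings.
C(19, 1) = 19! / (1! * 18!)
= 19

19


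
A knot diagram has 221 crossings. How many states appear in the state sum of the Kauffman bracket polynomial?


Each crossing contributes 2 choices (A-smoothing or B-smoothing).
Total states = 2^221 = 3369993333393829974333376885877453834204643052817571560137951281152

3369993333393829974333376885877453834204643052817571560137951281152


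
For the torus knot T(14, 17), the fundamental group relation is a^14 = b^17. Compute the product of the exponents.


The relation is a^14 = b^17.
Product of exponents = 14 * 17
= 238

238


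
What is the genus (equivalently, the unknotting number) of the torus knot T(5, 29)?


For a torus knot T(p,q), both the unknotting number and genus equal (p-1)(q-1)/2.
= (5-1)(29-1)/2
= 4*28/2
= 112/2 = 56

56


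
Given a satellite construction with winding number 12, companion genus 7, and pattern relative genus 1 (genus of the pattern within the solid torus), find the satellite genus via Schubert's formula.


Schubert: g(satellite) = g_rel(pattern) + |winding| * g(companion),
where g_rel(pattern) is the genus of the pattern relative to the solid torus.
= 1 + 12 * 7
= 1 + 84 = 85

85


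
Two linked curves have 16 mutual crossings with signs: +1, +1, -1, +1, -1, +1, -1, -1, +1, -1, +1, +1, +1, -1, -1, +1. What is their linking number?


Step 1: Count positive crossings: 9
Step 2: Count negative crossings: 7
Step 3: Sum of signs = 9 - 7 = 2
Step 4: Linking number = sum/2 = 2/2 = 1

1


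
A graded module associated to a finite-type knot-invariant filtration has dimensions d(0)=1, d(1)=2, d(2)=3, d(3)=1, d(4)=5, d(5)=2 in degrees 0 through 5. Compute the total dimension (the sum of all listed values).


Total dimension = d(0) + d(1) + ... + d(5)
= 1 + 2 + 3 + 1 + 5 + 2
= 14

14


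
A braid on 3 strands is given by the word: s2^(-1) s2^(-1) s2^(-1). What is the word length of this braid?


The word length counts the number of generators (including inverses).
Listing each generator: s2^(-1), s2^(-1), s2^(-1)
There are 3 generators in this braid word.

3


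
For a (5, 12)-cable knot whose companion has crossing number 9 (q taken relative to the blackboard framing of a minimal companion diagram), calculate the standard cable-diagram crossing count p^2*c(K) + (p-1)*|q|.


Step 1: Each of the c(K) crossings of the companion diagram becomes p*p = p^2 crossings among the p parallel strands, and each of the |q| twists s_1 s_2 ... s_(p-1) adds (p-1) crossings.
  Crossings = p^2 * c(K) + (p-1)*|q|
Step 2: = 5^2 * 9 + (5-1)*12
Step 3: = 25*9 + 4*12
Step 4: = 225 + 48 = 273

273


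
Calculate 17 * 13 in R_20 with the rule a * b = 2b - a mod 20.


17 * 13 = 2*13 - 17 mod 20
= 26 - 17 mod 20
= 9 mod 20 = 9

9


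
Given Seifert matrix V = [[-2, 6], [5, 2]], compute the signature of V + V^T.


Step 1: V + V^T = [[-4, 11], [11, 4]]
Step 2: trace = 0, det = -137
Step 3: Discriminant = 0^2 - 4*(-137) = 548
Step 4: Eigenvalues: 11.7047, -11.7047
Step 5: Signature = (# positive eigenvalues) - (# negative eigenvalues) = 0

0


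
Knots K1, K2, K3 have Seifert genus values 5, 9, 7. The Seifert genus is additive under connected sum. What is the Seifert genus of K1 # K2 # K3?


The Seifert genus is additive under connected sum.
Seifert genus(K1 # K2 # K3) = (5) + (9) + (7)
= 21

21


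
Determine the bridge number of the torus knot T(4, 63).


The bridge number of T(p,q) is min(p,q).
min(4, 63) = 4

4


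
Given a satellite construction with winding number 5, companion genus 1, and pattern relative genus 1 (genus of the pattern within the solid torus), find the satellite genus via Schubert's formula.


Schubert: g(satellite) = g_rel(pattern) + |winding| * g(companion),
where g_rel(pattern) is the genus of the pattern relative to the solid torus.
= 1 + 5 * 1
= 1 + 5 = 6

6


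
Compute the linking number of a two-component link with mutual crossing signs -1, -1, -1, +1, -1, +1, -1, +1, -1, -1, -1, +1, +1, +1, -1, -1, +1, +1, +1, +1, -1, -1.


Step 1: Count positive crossings: 10
Step 2: Count negative crossings: 12
Step 3: Sum of signs = 10 - 12 = -2
Step 4: Linking number = sum/2 = -2/2 = -1

-1


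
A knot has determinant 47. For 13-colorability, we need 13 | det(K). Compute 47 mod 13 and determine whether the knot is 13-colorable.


Step 1: A knot is p-colorable if and only if p divides its determinant.
Step 2: Compute 47 mod 13.
47 = 3 * 13 + 8
Step 3: 47 mod 13 = 8
Step 4: The knot is 13-colorable: no

8


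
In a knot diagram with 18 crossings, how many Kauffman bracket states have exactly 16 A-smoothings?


We choose which 16 of 18 crossings get A-smoothings.
C(18, 16) = 18! / (16! * 2!)
= 153

153


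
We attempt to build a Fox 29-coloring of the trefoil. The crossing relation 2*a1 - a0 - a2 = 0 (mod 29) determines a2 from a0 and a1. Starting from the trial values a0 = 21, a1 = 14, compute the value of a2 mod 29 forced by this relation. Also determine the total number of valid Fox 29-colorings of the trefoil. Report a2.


Step 1: Apply the given crossing relation 2*a1 - a0 - a2 = 0 (mod 29).
  a2 = 2*a1 - a0 mod 29
  a2 = 2*14 - 21 mod 29
  a2 = 28 - 21 mod 29
  a2 = 7 mod 29 = 7
Step 2: The trefoil has determinant 3.
  Number of Fox p-colorings (p prime) is p^2 if p = 3, else p.
  Since 29 does not divide 3, only trivial (constant) colorings exist.
  (So the trial a0 = 21, a1 = 14 with a0 != a1 does NOT extend to a valid coloring of the whole trefoil: the other two crossing relations require 3*(a1 - a0) = 0 (mod 29), which fails.)
  Total colorings = 29
Step 3: a2 = 7, total Fox 29-colorings = 29

7


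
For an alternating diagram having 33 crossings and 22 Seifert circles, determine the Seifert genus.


For alternating knots, g = (c - s + 1)/2.
= (33 - 22 + 1)/2
= 12/2 = 6

6


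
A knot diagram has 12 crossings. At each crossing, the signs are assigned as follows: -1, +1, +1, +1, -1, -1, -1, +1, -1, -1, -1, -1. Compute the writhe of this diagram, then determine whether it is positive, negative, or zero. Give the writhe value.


Step 1: Count positive crossings (+1).
Positive crossings: 4
Step 2: Count negative crossings (-1).
Negative crossings: 8
Step 3: Writhe = (positive) - (negative)
w = 4 - 8 = -4
Step 4: |w| = 4, and w is negative

-4


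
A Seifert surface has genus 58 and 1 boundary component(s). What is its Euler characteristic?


chi = 2 - 2g - b
= 2 - 2*58 - 1
= 2 - 116 - 1 = -115

-115


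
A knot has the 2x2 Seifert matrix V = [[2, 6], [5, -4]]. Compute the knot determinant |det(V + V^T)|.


Step 1: Form V + V^T where V = [[2, 6], [5, -4]]
  V^T = [[2, 5], [6, -4]]
  V + V^T = [[4, 11], [11, -8]]
Step 2: det(V + V^T) = 4*(-8) - 11*11
  = -32 - 121 = -153
Step 3: Knot determinant = |det(V + V^T)| = |-153| = 153

153


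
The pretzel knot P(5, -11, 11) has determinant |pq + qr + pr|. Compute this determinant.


Step 1: Compute pq + qr + pr.
pq = 5*(-11) = -55
qr = (-11)*11 = -121
pr = 5*11 = 55
pq + qr + pr = -55 + (-121) + 55 = -121
Step 2: Take absolute value.
det(P(5,-11,11)) = |-121| = 121

121


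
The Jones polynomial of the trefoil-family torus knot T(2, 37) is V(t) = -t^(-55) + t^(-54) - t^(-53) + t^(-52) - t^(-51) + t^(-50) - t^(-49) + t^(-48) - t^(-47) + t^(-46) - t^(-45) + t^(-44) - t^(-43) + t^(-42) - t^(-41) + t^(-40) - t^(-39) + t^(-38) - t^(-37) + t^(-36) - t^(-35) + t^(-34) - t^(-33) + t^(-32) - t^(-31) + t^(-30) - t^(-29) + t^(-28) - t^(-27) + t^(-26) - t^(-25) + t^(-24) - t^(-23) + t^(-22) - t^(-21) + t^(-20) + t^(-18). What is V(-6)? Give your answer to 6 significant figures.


Substituting t = -6 into V(t) = -t^(-55) + t^(-54) - t^(-53) + t^(-52) - t^(-51) + t^(-50) - t^(-49) + t^(-48) - t^(-47) + t^(-46) - t^(-45) + t^(-44) - t^(-43) + t^(-42) - t^(-41) + t^(-40) - t^(-39) + t^(-38) - t^(-37) + t^(-36) - t^(-35) + t^(-34) - t^(-33) + t^(-32) - t^(-31) + t^(-30) - t^(-29) + t^(-28) - t^(-27) + t^(-26) - t^(-25) + t^(-24) - t^(-23) + t^(-22) - t^(-21) + t^(-20) + t^(-18):
  (-)t^(-55) = 1.59104e-43
  (+)t^(-54) = 9.54624e-43
  (-)t^(-53) = 5.72775e-42
  (+)t^(-52) = 3.43665e-41
  (-)t^(-51) = 2.06199e-40
  (+)t^(-50) = 1.23719e-39
  (-)t^(-49) = 7.42316e-39
  (+)t^(-48) = 4.4539e-38
  (-)t^(-47) = 2.67234e-37
  (+)t^(-46) = 1.6034e-36
  (-)t^(-45) = 9.62041e-36
  (+)t^(-44) = 5.77225e-35
  (-)t^(-43) = 3.46335e-34
  (+)t^(-42) = 2.07801e-33
  (-)t^(-41) = 1.24681e-32
  (+)t^(-40) = 7.48083e-32
  (-)t^(-39) = 4.4885e-31
  (+)t^(-38) = 2.6931e-30
  (-)t^(-37) = 1.61586e-29
  (+)t^(-36) = 9.69516e-29
  (-)t^(-35) = 5.8171e-28
  (+)t^(-34) = 3.49026e-27
  (-)t^(-33) = 2.09415e-26
  (+)t^(-32) = 1.25649e-25
  (-)t^(-31) = 7.53896e-25
  (+)t^(-30) = 4.52337e-24
  (-)t^(-29) = 2.71402e-23
  (+)t^(-28) = 1.62841e-22
  (-)t^(-27) = 9.77049e-22
  (+)t^(-26) = 5.86229e-21
  (-)t^(-25) = 3.51738e-20
  (+)t^(-24) = 2.11043e-19
  (-)t^(-23) = 1.26626e-18
  (+)t^(-22) = 7.59753e-18
  (-)t^(-21) = 4.55852e-17
  (+)t^(-20) = 2.73511e-16
  (+)t^(-18) = 9.8464e-15
Sum = (1.59104e-43) + (9.54624e-43) + (5.72775e-42) + (3.43665e-41) + (2.06199e-40) + (1.23719e-39) + (7.42316e-39) + (4.4539e-38) + (2.67234e-37) + (1.6034e-36) + (9.62041e-36) + (5.77225e-35) + (3.46335e-34) + (2.07801e-33) + (1.24681e-32) + (7.48083e-32) + (4.4885e-31) + (2.6931e-30) + (1.61586e-29) + (9.69516e-29) + (5.8171e-28) + (3.49026e-27) + (2.09415e-26) + (1.25649e-25) + (7.53896e-25) + (4.52337e-24) + (2.71402e-23) + (1.62841e-22) + (9.77049e-22) + (5.86229e-21) + (3.51738e-20) + (2.11043e-19) + (1.26626e-18) + (7.59753e-18) + (4.55852e-17) + (2.73511e-16) + (9.8464e-15)
= 1.017461377e-14
Rounded to 6 significant figures: 1.01746e-14

1.01746e-14


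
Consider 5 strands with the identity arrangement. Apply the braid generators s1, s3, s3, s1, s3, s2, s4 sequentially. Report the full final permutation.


Starting with identity [1, 2, 3, 4, 5].
Apply generators in sequence:
  After s1: [2, 1, 3, 4, 5]
  After s3: [2, 1, 4, 3, 5]
  After s3: [2, 1, 3, 4, 5]
  After s1: [1, 2, 3, 4, 5]
  After s3: [1, 2, 4, 3, 5]
  After s2: [1, 4, 2, 3, 5]
  After s4: [1, 4, 2, 5, 3]
Final permutation: [1, 4, 2, 5, 3]

[1, 4, 2, 5, 3]


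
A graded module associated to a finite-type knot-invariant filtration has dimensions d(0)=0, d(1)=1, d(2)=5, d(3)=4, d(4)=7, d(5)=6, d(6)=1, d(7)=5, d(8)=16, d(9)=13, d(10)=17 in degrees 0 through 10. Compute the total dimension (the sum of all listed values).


Total dimension = d(0) + d(1) + ... + d(10)
= 0 + 1 + 5 + 4 + 7 + 6 + 1 + 5 + 16 + 13 + 17
= 75

75


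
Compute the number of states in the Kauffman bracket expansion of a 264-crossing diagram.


Each crossing contributes 2 choices (A-smoothing or B-smoothing).
Total states = 2^264 = 29642774844752946028434172162224104410437116074403984394101141506025761187823616

29642774844752946028434172162224104410437116074403984394101141506025761187823616


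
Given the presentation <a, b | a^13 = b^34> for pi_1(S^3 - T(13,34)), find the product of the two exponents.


The relation is a^13 = b^34.
Product of exponents = 13 * 34
= 442

442


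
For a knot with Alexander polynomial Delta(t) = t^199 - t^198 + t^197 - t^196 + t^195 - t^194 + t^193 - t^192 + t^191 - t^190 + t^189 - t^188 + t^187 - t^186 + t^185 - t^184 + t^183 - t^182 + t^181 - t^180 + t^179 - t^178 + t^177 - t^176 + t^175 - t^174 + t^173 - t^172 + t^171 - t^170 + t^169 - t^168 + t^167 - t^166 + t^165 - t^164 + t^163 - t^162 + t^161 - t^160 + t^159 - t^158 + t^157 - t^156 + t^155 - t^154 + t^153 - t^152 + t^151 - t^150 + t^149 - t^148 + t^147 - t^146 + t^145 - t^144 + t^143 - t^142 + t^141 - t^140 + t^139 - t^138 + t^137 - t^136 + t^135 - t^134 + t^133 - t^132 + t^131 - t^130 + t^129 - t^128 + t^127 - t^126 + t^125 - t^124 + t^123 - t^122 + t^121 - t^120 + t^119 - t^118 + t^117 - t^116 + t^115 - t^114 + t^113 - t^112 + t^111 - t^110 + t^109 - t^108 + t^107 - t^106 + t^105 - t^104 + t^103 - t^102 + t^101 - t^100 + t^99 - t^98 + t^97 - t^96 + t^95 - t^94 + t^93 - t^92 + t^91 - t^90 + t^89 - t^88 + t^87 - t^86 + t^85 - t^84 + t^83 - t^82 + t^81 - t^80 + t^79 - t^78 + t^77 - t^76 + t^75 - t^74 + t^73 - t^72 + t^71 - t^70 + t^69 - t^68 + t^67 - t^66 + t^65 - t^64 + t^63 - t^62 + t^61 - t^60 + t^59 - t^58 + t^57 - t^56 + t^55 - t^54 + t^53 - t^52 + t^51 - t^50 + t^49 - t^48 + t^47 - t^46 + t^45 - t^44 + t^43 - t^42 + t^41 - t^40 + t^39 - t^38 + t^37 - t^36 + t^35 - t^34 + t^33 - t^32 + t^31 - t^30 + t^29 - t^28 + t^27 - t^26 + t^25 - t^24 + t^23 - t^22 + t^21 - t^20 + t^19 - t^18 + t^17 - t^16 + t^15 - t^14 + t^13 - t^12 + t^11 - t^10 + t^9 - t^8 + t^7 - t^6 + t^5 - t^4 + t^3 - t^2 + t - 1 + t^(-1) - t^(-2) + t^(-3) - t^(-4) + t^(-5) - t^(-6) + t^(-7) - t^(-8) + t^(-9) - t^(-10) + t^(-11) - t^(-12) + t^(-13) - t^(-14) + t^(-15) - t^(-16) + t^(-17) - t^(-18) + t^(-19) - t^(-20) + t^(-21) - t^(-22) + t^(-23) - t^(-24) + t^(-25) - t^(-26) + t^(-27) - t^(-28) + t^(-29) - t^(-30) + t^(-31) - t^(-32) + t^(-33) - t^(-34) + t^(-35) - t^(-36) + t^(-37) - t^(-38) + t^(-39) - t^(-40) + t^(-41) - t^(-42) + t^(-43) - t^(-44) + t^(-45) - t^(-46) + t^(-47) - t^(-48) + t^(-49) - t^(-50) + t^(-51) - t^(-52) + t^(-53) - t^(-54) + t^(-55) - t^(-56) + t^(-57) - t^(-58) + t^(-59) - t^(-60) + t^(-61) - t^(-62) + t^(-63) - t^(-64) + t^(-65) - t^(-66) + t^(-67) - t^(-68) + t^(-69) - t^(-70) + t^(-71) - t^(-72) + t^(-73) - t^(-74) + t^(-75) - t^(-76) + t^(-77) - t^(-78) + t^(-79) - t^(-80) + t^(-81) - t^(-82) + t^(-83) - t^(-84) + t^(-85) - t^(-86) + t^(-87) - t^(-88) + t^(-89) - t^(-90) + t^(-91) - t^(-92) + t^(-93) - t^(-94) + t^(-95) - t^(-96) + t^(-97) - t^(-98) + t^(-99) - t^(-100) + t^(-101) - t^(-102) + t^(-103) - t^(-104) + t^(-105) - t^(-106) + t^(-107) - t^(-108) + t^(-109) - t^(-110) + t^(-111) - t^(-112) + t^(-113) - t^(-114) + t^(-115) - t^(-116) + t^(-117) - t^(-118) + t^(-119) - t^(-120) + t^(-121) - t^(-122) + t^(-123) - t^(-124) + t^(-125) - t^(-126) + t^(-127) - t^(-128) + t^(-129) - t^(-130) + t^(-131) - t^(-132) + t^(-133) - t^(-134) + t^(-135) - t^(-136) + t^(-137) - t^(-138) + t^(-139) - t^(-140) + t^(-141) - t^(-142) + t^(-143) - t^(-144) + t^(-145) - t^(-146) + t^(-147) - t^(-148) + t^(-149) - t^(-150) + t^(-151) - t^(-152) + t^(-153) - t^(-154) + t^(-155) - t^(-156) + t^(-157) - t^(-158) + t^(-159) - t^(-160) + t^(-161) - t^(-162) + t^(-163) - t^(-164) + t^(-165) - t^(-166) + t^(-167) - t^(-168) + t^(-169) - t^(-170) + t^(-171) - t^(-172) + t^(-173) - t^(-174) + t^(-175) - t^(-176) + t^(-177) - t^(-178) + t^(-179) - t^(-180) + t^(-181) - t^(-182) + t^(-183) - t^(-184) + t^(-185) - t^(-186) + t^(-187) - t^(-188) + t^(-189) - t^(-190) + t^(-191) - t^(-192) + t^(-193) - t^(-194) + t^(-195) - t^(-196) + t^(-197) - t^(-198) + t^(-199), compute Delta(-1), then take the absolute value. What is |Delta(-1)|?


Step 1: The polynomial has 399 terms with alternating signs, exponents from 199 down to -199.
Step 2: Substitute t = -1. The i-th term has coefficient (-1)^i and exponent (m-i),
  so its value is (-1)^i * (-1)^(m-i) = (-1)^m = -1 for every i.
Step 3: All 399 terms equal -1, so Delta(-1) = 399 * (-1) = -399
Step 4: |Delta(-1)| = 399

399


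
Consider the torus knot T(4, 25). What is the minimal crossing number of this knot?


For a torus knot T(p, q) with gcd(p,q)=1,
the crossing number is min(p*(q-1), q*(p-1)).
p*(q-1) = 4*24 = 96
q*(p-1) = 25*3 = 75
min(96, 75) = 75

75


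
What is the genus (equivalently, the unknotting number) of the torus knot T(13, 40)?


For a torus knot T(p,q), both the unknotting number and genus equal (p-1)(q-1)/2.
= (13-1)(40-1)/2
= 12*39/2
= 468/2 = 234

234


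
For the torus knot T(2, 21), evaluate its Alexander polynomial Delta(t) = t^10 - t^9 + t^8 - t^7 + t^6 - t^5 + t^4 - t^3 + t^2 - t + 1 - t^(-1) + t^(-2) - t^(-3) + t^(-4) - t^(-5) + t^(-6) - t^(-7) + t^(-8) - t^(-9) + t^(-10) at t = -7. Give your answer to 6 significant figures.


Substituting t = -7 into Delta(t) = t^10 - t^9 + t^8 - t^7 + t^6 - t^5 + t^4 - t^3 + t^2 - t + 1 - t^(-1) + t^(-2) - t^(-3) + t^(-4) - t^(-5) + t^(-6) - t^(-7) + t^(-8) - t^(-9) + t^(-10):
Term values: (282475249) + (40353607) + (5764801) + (823543) + (117649) + (16807) + (2401) + (343) + (49) + (7) + (1) + (0.142857) + (0.0204082) + (0.00291545) + (0.000416493) + (5.9499e-05) + (8.49986e-06) + (1.21427e-06) + (1.73467e-07) + (2.47809e-08) + (3.54013e-09)
Sum = 329554457.2
Rounded to 6 significant figures: 3.29554e+08

3.29554e+08


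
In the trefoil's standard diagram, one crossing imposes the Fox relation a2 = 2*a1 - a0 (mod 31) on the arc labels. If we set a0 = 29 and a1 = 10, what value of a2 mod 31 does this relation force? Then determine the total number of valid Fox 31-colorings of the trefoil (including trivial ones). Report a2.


Step 1: Apply the given crossing relation 2*a1 - a0 - a2 = 0 (mod 31).
  a2 = 2*a1 - a0 mod 31
  a2 = 2*10 - 29 mod 31
  a2 = 20 - 29 mod 31
  a2 = -9 mod 31 = 22
Step 2: The trefoil has determinant 3.
  Number of Fox p-colorings (p prime) is p^2 if p = 3, else p.
  Since 31 does not divide 3, only trivial (constant) colorings exist.
  (So the trial a0 = 29, a1 = 10 with a0 != a1 does NOT extend to a valid coloring of the whole trefoil: the other two crossing relations require 3*(a1 - a0) = 0 (mod 31), which fails.)
  Total colorings = 31
Step 3: a2 = 22, total Fox 31-colorings = 31

22


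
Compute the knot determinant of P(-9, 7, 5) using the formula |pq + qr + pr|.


Step 1: Compute pq + qr + pr.
pq = (-9)*7 = -63
qr = 7*5 = 35
pr = (-9)*5 = -45
pq + qr + pr = -63 + 35 + (-45) = -73
Step 2: Take absolute value.
det(P(-9,7,5)) = |-73| = 73

73


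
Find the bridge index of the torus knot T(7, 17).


The bridge number of T(p,q) is min(p,q).
min(7, 17) = 7

7


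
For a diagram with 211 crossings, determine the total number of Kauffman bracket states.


Each crossing contributes 2 choices (A-smoothing or B-smoothing).
Total states = 2^211 = 3291009114642412084309938365114701009965471731267159726697218048

3291009114642412084309938365114701009965471731267159726697218048


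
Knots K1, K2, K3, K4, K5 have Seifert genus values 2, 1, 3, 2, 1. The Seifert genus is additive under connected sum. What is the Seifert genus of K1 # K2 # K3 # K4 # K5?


The Seifert genus is additive under connected sum.
Seifert genus(K1 # K2 # K3 # K4 # K5) = (2) + (1) + (3) + (2) + (1)
= 9

9


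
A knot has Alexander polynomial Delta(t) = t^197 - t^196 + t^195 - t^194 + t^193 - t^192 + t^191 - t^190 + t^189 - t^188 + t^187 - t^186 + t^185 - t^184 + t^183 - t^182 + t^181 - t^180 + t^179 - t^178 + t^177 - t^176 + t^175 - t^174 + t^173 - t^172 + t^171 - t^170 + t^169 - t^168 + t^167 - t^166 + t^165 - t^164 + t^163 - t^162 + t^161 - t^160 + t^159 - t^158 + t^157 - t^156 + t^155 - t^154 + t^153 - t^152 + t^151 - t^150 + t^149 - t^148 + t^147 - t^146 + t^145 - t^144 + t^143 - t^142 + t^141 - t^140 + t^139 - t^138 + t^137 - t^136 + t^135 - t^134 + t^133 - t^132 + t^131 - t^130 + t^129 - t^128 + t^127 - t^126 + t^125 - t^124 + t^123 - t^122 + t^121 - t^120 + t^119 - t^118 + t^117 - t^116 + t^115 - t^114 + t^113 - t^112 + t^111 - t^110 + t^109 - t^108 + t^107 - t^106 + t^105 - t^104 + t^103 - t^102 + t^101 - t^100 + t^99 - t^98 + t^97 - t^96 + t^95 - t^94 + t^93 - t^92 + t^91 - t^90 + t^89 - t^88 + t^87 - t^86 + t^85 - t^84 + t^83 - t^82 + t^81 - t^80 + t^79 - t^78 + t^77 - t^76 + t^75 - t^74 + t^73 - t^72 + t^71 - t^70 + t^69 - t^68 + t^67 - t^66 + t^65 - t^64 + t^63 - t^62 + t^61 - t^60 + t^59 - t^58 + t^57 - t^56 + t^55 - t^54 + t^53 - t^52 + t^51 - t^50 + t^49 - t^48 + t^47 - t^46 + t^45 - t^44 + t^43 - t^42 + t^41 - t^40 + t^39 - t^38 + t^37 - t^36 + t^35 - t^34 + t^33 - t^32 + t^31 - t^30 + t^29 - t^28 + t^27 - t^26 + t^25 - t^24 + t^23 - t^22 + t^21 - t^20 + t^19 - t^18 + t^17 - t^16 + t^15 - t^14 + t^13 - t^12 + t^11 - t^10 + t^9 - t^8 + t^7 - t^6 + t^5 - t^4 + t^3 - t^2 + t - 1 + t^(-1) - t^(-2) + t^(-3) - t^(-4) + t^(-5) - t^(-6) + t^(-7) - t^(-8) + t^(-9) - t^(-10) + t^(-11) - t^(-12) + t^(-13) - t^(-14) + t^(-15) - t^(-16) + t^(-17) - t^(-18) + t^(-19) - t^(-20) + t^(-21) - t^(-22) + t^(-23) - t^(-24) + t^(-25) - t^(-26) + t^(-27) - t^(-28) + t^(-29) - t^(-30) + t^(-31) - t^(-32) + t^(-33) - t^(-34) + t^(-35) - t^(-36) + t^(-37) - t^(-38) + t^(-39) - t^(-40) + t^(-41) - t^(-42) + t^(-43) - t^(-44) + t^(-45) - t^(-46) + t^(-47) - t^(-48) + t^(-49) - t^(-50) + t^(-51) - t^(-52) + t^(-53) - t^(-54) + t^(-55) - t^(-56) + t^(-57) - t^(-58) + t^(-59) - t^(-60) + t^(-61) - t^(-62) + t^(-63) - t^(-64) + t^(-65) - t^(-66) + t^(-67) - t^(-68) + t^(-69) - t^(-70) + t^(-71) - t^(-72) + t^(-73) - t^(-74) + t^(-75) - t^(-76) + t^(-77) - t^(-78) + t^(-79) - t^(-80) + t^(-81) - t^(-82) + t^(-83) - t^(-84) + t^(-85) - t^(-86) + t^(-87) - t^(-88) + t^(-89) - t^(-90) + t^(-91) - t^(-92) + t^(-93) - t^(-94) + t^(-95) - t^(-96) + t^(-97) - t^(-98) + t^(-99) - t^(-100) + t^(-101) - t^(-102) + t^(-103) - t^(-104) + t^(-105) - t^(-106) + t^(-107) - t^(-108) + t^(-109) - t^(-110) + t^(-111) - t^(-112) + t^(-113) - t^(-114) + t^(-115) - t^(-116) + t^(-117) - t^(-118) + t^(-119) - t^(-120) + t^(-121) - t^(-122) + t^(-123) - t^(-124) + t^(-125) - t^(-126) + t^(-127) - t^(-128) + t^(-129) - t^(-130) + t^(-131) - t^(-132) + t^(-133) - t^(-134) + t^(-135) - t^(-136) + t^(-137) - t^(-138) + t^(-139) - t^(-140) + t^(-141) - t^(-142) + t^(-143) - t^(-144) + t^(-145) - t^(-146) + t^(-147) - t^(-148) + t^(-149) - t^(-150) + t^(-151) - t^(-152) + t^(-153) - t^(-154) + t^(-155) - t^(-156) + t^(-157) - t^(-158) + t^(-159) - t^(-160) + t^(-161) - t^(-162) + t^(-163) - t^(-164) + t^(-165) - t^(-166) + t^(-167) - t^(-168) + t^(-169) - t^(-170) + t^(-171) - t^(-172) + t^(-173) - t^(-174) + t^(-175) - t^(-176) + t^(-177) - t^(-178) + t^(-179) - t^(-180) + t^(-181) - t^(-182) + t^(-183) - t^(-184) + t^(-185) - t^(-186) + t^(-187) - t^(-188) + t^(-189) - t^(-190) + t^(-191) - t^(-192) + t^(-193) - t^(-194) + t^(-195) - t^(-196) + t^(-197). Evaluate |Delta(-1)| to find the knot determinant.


Step 1: The polynomial has 395 terms with alternating signs, exponents from 197 down to -197.
Step 2: Substitute t = -1. The i-th term has coefficient (-1)^i and exponent (m-i),
  so its value is (-1)^i * (-1)^(m-i) = (-1)^m = -1 for every i.
Step 3: All 395 terms equal -1, so Delta(-1) = 395 * (-1) = -395
Step 4: |Delta(-1)| = 395

395


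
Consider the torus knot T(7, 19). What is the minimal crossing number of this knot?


For a torus knot T(p, q) with gcd(p,q)=1,
the crossing number is min(p*(q-1), q*(p-1)).
p*(q-1) = 7*18 = 126
q*(p-1) = 19*6 = 114
min(126, 114) = 114

114


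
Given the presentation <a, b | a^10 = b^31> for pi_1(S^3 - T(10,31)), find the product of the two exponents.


The relation is a^10 = b^31.
Product of exponents = 10 * 31
= 310

310


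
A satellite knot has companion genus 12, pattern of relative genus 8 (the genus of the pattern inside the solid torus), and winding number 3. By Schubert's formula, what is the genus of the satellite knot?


Schubert: g(satellite) = g_rel(pattern) + |winding| * g(companion),
where g_rel(pattern) is the genus of the pattern relative to the solid torus.
= 8 + 3 * 12
= 8 + 36 = 44

44


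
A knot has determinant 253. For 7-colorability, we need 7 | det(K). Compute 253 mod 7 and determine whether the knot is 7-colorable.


Step 1: A knot is p-colorable if and only if p divides its determinant.
Step 2: Compute 253 mod 7.
253 = 36 * 7 + 1
Step 3: 253 mod 7 = 1
Step 4: The knot is 7-colorable: no

1


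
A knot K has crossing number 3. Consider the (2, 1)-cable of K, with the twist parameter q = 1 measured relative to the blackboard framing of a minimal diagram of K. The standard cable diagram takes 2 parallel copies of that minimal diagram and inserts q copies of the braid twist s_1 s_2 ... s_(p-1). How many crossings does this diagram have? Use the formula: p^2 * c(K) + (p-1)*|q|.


Step 1: Each of the c(K) crossings of the companion diagram becomes p*p = p^2 crossings among the p parallel strands, and each of the |q| twists s_1 s_2 ... s_(p-1) adds (p-1) crossings.
  Crossings = p^2 * c(K) + (p-1)*|q|
Step 2: = 2^2 * 3 + (2-1)*1
Step 3: = 4*3 + 1*1
Step 4: = 12 + 1 = 13

13


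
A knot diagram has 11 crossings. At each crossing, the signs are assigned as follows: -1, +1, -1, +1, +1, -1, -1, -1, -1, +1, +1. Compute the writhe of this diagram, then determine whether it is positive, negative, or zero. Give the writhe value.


Step 1: Count positive crossings (+1).
Positive crossings: 5
Step 2: Count negative crossings (-1).
Negative crossings: 6
Step 3: Writhe = (positive) - (negative)
w = 5 - 6 = -1
Step 4: |w| = 1, and w is negative

-1


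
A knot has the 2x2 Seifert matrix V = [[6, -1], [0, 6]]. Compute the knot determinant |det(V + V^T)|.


Step 1: Form V + V^T where V = [[6, -1], [0, 6]]
  V^T = [[6, 0], [-1, 6]]
  V + V^T = [[12, -1], [-1, 12]]
Step 2: det(V + V^T) = 12*12 - (-1)*(-1)
  = 144 - 1 = 143
Step 3: Knot determinant = |det(V + V^T)| = |143| = 143

143


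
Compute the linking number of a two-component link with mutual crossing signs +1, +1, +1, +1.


Step 1: Count positive crossings: 4
Step 2: Count negative crossings: 0
Step 3: Sum of signs = 4 - 0 = 4
Step 4: Linking number = sum/2 = 4/2 = 2

2


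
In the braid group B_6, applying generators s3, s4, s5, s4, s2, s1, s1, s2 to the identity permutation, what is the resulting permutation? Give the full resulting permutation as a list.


Starting with identity [1, 2, 3, 4, 5, 6].
Apply generators in sequence:
  After s3: [1, 2, 4, 3, 5, 6]
  After s4: [1, 2, 4, 5, 3, 6]
  After s5: [1, 2, 4, 5, 6, 3]
  After s4: [1, 2, 4, 6, 5, 3]
  After s2: [1, 4, 2, 6, 5, 3]
  After s1: [4, 1, 2, 6, 5, 3]
  After s1: [1, 4, 2, 6, 5, 3]
  After s2: [1, 2, 4, 6, 5, 3]
Final permutation: [1, 2, 4, 6, 5, 3]

[1, 2, 4, 6, 5, 3]


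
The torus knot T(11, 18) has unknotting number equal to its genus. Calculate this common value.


For a torus knot T(p,q), both the unknotting number and genus equal (p-1)(q-1)/2.
= (11-1)(18-1)/2
= 10*17/2
= 170/2 = 85

85


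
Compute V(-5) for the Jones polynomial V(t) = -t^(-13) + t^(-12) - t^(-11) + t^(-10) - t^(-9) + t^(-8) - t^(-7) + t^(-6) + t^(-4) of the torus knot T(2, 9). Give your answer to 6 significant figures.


Substituting t = -5 into V(t) = -t^(-13) + t^(-12) - t^(-11) + t^(-10) - t^(-9) + t^(-8) - t^(-7) + t^(-6) + t^(-4):
  (-)t^(-13) = 8.192e-10
  (+)t^(-12) = 4.096e-09
  (-)t^(-11) = 2.048e-08
  (+)t^(-10) = 1.024e-07
  (-)t^(-9) = 5.12e-07
  (+)t^(-8) = 2.56e-06
  (-)t^(-7) = 1.28e-05
  (+)t^(-6) = 6.4e-05
  (+)t^(-4) = 0.0016
Sum = (8.192e-10) + (4.096e-09) + (2.048e-08) + (1.024e-07) + (5.12e-07) + (2.56e-06) + (1.28e-05) + (6.4e-05) + (0.0016)
= 0.001679999795
Rounded to 6 significant figures: 0.00168

0.00168


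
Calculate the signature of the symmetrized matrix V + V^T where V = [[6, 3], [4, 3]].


Step 1: V + V^T = [[12, 7], [7, 6]]
Step 2: trace = 18, det = 23
Step 3: Discriminant = 18^2 - 4*23 = 232
Step 4: Eigenvalues: 16.6158, 1.38423
Step 5: Signature = (# positive eigenvalues) - (# negative eigenvalues) = 2

2


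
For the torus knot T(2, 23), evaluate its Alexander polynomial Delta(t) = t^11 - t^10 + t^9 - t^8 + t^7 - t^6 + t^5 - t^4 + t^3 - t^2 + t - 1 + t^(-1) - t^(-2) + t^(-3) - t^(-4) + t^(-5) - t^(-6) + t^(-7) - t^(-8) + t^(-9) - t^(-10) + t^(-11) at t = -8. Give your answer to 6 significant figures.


Substituting t = -8 into Delta(t) = t^11 - t^10 + t^9 - t^8 + t^7 - t^6 + t^5 - t^4 + t^3 - t^2 + t - 1 + t^(-1) - t^(-2) + t^(-3) - t^(-4) + t^(-5) - t^(-6) + t^(-7) - t^(-8) + t^(-9) - t^(-10) + t^(-11):
Term values: (-8589934592) + (-1073741824) + (-134217728) + (-16777216) + (-2097152) + (-262144) + (-32768) + (-4096) + (-512) + (-64) + (-8) + (-1) + (-0.125) + (-0.015625) + (-0.00195312) + (-0.000244141) + (-3.05176e-05) + (-3.8147e-06) + (-4.76837e-07) + (-5.96046e-08) + (-7.45058e-09) + (-9.31323e-10) + (-1.16415e-10)
Sum = -9817068105
Rounded to 6 significant figures: -9.81707e+09

-9.81707e+09
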